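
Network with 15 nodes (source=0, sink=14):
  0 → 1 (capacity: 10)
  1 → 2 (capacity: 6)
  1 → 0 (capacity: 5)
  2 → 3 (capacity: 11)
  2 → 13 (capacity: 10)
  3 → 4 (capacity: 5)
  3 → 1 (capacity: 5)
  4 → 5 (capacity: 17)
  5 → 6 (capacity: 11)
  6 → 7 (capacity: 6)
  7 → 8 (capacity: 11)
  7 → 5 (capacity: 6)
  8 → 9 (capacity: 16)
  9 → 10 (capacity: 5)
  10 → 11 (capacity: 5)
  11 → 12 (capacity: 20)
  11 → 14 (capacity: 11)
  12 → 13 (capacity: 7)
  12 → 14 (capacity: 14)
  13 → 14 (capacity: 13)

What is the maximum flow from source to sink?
Maximum flow = 6

Max flow: 6

Flow assignment:
  0 → 1: 6/10
  1 → 2: 6/6
  2 → 13: 6/10
  13 → 14: 6/13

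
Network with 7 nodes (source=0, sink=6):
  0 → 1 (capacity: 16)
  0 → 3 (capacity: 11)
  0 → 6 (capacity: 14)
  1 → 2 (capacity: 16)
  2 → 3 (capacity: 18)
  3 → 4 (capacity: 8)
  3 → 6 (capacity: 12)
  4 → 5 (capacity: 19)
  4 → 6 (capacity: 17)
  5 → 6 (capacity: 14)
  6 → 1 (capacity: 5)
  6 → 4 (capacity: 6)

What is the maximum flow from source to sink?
Maximum flow = 34

Max flow: 34

Flow assignment:
  0 → 1: 9/16
  0 → 3: 11/11
  0 → 6: 14/14
  1 → 2: 9/16
  2 → 3: 9/18
  3 → 4: 8/8
  3 → 6: 12/12
  4 → 6: 8/17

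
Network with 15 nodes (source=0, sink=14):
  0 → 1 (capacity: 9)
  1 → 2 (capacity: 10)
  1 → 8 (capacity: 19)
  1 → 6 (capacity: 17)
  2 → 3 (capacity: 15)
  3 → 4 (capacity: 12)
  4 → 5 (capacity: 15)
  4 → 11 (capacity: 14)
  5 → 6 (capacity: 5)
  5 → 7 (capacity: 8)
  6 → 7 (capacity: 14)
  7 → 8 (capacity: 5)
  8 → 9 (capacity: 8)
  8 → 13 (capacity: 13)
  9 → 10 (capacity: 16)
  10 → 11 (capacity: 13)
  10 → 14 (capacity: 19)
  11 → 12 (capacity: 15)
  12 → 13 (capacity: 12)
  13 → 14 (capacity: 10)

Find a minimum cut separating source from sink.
Min cut value = 9, edges: (0,1)

Min cut value: 9
Partition: S = [0], T = [1, 2, 3, 4, 5, 6, 7, 8, 9, 10, 11, 12, 13, 14]
Cut edges: (0,1)

By max-flow min-cut theorem, max flow = min cut = 9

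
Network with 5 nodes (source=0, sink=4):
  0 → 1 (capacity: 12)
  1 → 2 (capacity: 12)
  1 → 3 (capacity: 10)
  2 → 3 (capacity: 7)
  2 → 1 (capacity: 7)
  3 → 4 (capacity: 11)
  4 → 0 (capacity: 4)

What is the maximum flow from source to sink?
Maximum flow = 11

Max flow: 11

Flow assignment:
  0 → 1: 11/12
  1 → 2: 1/12
  1 → 3: 10/10
  2 → 3: 1/7
  3 → 4: 11/11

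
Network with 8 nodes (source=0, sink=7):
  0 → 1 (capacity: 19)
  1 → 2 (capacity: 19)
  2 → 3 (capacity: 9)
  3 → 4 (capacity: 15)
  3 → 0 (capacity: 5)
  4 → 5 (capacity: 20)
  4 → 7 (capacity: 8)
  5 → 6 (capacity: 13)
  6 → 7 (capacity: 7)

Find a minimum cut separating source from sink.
Min cut value = 9, edges: (2,3)

Min cut value: 9
Partition: S = [0, 1, 2], T = [3, 4, 5, 6, 7]
Cut edges: (2,3)

By max-flow min-cut theorem, max flow = min cut = 9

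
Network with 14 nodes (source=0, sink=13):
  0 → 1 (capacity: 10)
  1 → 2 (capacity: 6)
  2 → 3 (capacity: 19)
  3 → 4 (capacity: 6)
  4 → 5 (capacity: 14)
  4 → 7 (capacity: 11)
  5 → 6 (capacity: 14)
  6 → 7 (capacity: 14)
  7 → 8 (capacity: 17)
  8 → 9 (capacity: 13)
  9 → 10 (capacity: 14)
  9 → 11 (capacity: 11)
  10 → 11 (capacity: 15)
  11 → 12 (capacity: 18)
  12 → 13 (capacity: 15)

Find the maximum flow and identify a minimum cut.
Max flow = 6, Min cut edges: (3,4)

Maximum flow: 6
Minimum cut: (3,4)
Partition: S = [0, 1, 2, 3], T = [4, 5, 6, 7, 8, 9, 10, 11, 12, 13]

Max-flow min-cut theorem verified: both equal 6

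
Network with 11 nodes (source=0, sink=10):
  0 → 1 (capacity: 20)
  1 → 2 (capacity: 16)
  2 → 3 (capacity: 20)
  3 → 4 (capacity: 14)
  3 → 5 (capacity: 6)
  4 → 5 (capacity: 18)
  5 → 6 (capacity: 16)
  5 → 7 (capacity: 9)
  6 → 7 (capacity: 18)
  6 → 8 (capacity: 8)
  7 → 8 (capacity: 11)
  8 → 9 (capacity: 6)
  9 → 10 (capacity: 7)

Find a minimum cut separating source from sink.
Min cut value = 6, edges: (8,9)

Min cut value: 6
Partition: S = [0, 1, 2, 3, 4, 5, 6, 7, 8], T = [9, 10]
Cut edges: (8,9)

By max-flow min-cut theorem, max flow = min cut = 6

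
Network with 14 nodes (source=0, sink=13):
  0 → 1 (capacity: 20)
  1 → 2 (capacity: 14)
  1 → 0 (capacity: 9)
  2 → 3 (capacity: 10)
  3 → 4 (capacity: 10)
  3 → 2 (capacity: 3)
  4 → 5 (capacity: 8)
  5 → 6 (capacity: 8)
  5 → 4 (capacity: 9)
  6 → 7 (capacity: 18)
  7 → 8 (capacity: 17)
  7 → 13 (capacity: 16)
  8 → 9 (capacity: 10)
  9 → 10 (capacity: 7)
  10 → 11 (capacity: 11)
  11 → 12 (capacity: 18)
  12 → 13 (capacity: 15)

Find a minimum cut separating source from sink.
Min cut value = 8, edges: (5,6)

Min cut value: 8
Partition: S = [0, 1, 2, 3, 4, 5], T = [6, 7, 8, 9, 10, 11, 12, 13]
Cut edges: (5,6)

By max-flow min-cut theorem, max flow = min cut = 8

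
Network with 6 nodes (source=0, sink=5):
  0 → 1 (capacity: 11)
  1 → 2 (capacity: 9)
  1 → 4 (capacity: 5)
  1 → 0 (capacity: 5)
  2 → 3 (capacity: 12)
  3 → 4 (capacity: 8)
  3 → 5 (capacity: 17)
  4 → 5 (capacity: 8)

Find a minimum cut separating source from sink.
Min cut value = 11, edges: (0,1)

Min cut value: 11
Partition: S = [0], T = [1, 2, 3, 4, 5]
Cut edges: (0,1)

By max-flow min-cut theorem, max flow = min cut = 11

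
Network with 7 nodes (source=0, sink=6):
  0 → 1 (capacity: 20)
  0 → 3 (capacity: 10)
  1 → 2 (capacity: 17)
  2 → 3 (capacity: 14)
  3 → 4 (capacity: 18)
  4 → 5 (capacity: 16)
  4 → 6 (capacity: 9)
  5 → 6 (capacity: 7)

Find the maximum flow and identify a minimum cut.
Max flow = 16, Min cut edges: (4,6), (5,6)

Maximum flow: 16
Minimum cut: (4,6), (5,6)
Partition: S = [0, 1, 2, 3, 4, 5], T = [6]

Max-flow min-cut theorem verified: both equal 16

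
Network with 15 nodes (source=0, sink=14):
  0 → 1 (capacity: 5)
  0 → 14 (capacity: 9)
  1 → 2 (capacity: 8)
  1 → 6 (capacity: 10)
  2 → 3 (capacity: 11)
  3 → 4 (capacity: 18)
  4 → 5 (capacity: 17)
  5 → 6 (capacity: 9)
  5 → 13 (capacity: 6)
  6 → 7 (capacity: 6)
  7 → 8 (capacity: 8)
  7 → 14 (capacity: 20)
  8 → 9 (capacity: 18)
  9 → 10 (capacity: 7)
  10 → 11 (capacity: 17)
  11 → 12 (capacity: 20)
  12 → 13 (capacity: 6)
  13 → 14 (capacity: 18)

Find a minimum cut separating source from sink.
Min cut value = 14, edges: (0,1), (0,14)

Min cut value: 14
Partition: S = [0], T = [1, 2, 3, 4, 5, 6, 7, 8, 9, 10, 11, 12, 13, 14]
Cut edges: (0,1), (0,14)

By max-flow min-cut theorem, max flow = min cut = 14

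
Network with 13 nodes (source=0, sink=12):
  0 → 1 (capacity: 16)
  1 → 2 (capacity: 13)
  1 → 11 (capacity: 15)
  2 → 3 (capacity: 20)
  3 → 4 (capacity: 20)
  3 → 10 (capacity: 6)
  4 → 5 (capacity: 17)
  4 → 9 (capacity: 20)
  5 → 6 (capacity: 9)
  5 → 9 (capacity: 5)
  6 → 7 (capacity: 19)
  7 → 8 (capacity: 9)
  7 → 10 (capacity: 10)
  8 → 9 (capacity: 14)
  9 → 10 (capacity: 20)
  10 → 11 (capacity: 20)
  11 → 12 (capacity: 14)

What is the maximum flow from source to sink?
Maximum flow = 14

Max flow: 14

Flow assignment:
  0 → 1: 14/16
  1 → 2: 1/13
  1 → 11: 13/15
  2 → 3: 1/20
  3 → 10: 1/6
  10 → 11: 1/20
  11 → 12: 14/14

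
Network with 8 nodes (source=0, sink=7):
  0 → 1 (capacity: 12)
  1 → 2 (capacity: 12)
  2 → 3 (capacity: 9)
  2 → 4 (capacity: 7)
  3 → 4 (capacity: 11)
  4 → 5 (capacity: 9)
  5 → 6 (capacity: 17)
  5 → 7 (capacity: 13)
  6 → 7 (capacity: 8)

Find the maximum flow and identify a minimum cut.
Max flow = 9, Min cut edges: (4,5)

Maximum flow: 9
Minimum cut: (4,5)
Partition: S = [0, 1, 2, 3, 4], T = [5, 6, 7]

Max-flow min-cut theorem verified: both equal 9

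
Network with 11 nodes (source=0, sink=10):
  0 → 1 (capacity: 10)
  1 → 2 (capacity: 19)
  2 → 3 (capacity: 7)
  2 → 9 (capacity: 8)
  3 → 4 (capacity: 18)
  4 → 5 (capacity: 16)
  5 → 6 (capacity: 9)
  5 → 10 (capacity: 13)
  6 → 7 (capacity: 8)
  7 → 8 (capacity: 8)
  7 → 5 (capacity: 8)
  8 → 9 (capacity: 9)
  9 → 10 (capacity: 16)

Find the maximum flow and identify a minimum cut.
Max flow = 10, Min cut edges: (0,1)

Maximum flow: 10
Minimum cut: (0,1)
Partition: S = [0], T = [1, 2, 3, 4, 5, 6, 7, 8, 9, 10]

Max-flow min-cut theorem verified: both equal 10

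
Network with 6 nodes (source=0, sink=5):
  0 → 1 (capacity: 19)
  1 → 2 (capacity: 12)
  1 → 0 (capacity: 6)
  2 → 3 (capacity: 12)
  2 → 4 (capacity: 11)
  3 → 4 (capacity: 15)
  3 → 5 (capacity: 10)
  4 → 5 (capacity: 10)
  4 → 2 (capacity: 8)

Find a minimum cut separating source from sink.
Min cut value = 12, edges: (1,2)

Min cut value: 12
Partition: S = [0, 1], T = [2, 3, 4, 5]
Cut edges: (1,2)

By max-flow min-cut theorem, max flow = min cut = 12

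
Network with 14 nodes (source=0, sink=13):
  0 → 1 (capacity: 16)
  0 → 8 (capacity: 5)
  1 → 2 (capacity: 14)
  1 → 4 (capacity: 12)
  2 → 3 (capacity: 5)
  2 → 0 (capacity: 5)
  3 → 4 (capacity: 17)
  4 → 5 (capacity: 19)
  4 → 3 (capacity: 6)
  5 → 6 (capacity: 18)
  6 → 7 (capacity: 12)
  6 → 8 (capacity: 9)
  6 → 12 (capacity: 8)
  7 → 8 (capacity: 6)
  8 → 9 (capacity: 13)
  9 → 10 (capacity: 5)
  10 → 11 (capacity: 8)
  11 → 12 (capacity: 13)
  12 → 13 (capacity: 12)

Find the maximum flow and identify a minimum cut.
Max flow = 12, Min cut edges: (12,13)

Maximum flow: 12
Minimum cut: (12,13)
Partition: S = [0, 1, 2, 3, 4, 5, 6, 7, 8, 9, 10, 11, 12], T = [13]

Max-flow min-cut theorem verified: both equal 12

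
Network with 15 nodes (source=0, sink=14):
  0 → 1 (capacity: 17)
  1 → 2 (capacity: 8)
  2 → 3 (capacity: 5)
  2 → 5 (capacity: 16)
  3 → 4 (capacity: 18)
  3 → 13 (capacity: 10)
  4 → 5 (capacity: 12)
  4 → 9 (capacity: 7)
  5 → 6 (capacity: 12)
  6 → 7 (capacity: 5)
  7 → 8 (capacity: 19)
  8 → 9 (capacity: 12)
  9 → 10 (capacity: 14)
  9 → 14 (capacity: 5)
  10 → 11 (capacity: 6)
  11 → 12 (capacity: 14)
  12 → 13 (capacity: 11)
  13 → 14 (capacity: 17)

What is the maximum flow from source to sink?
Maximum flow = 8

Max flow: 8

Flow assignment:
  0 → 1: 8/17
  1 → 2: 8/8
  2 → 3: 5/5
  2 → 5: 3/16
  3 → 13: 5/10
  5 → 6: 3/12
  6 → 7: 3/5
  7 → 8: 3/19
  8 → 9: 3/12
  9 → 14: 3/5
  13 → 14: 5/17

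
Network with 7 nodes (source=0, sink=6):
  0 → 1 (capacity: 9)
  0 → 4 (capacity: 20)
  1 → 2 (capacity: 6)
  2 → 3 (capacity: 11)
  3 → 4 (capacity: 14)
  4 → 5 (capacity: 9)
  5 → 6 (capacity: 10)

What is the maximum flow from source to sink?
Maximum flow = 9

Max flow: 9

Flow assignment:
  0 → 1: 6/9
  0 → 4: 3/20
  1 → 2: 6/6
  2 → 3: 6/11
  3 → 4: 6/14
  4 → 5: 9/9
  5 → 6: 9/10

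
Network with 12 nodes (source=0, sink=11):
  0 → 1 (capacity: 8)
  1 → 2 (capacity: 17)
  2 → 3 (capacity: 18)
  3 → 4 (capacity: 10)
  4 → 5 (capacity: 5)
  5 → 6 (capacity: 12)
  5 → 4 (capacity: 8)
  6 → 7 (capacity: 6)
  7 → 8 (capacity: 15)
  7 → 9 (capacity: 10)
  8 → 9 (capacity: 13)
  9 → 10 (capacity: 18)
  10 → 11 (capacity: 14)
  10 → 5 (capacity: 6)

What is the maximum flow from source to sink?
Maximum flow = 5

Max flow: 5

Flow assignment:
  0 → 1: 5/8
  1 → 2: 5/17
  2 → 3: 5/18
  3 → 4: 5/10
  4 → 5: 5/5
  5 → 6: 5/12
  6 → 7: 5/6
  7 → 9: 5/10
  9 → 10: 5/18
  10 → 11: 5/14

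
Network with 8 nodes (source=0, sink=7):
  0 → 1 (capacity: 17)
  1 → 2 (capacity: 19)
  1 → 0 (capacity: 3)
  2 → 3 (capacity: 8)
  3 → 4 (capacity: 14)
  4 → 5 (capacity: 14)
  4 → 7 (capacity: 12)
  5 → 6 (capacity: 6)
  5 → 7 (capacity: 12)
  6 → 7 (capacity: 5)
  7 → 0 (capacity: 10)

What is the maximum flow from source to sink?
Maximum flow = 8

Max flow: 8

Flow assignment:
  0 → 1: 8/17
  1 → 2: 8/19
  2 → 3: 8/8
  3 → 4: 8/14
  4 → 7: 8/12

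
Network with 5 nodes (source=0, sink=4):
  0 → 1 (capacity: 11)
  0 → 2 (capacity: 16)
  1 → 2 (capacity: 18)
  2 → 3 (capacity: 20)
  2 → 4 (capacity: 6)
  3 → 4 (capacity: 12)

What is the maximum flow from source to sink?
Maximum flow = 18

Max flow: 18

Flow assignment:
  0 → 1: 10/11
  0 → 2: 8/16
  1 → 2: 10/18
  2 → 3: 12/20
  2 → 4: 6/6
  3 → 4: 12/12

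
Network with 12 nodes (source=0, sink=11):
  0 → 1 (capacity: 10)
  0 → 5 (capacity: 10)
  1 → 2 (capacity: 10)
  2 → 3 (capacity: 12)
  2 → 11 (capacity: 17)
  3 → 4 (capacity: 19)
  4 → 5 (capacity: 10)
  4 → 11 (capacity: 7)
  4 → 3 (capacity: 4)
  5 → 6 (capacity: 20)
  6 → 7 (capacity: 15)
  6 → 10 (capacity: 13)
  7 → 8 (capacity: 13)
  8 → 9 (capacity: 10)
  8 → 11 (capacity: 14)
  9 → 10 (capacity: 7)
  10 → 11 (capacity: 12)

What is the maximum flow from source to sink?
Maximum flow = 20

Max flow: 20

Flow assignment:
  0 → 1: 10/10
  0 → 5: 10/10
  1 → 2: 10/10
  2 → 11: 10/17
  5 → 6: 10/20
  6 → 10: 10/13
  10 → 11: 10/12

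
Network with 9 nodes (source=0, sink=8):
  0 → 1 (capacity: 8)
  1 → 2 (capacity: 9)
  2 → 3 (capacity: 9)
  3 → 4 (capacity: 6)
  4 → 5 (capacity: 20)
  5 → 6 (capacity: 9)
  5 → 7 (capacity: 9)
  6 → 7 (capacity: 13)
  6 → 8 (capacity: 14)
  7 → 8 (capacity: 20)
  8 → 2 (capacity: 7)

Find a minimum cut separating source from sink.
Min cut value = 6, edges: (3,4)

Min cut value: 6
Partition: S = [0, 1, 2, 3], T = [4, 5, 6, 7, 8]
Cut edges: (3,4)

By max-flow min-cut theorem, max flow = min cut = 6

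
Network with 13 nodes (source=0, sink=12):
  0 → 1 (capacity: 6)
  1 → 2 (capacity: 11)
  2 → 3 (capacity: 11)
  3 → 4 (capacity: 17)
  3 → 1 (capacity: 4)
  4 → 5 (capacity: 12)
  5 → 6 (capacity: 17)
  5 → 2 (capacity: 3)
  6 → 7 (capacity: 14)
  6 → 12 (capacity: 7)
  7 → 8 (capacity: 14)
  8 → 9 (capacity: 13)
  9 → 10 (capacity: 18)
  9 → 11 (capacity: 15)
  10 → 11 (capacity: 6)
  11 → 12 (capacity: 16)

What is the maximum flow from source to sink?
Maximum flow = 6

Max flow: 6

Flow assignment:
  0 → 1: 6/6
  1 → 2: 6/11
  2 → 3: 6/11
  3 → 4: 6/17
  4 → 5: 6/12
  5 → 6: 6/17
  6 → 12: 6/7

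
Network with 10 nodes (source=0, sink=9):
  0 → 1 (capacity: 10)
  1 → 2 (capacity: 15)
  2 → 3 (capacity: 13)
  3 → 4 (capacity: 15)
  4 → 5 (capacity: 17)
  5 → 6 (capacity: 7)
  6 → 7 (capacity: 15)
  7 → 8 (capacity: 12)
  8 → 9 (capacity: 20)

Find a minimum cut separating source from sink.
Min cut value = 7, edges: (5,6)

Min cut value: 7
Partition: S = [0, 1, 2, 3, 4, 5], T = [6, 7, 8, 9]
Cut edges: (5,6)

By max-flow min-cut theorem, max flow = min cut = 7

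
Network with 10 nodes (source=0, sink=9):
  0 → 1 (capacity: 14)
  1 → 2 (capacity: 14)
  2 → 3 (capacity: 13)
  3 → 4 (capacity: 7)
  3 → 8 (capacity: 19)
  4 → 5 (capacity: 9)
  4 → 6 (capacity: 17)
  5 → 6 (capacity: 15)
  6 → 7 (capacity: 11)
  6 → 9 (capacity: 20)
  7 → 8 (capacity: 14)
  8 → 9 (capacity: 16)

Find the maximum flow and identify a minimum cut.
Max flow = 13, Min cut edges: (2,3)

Maximum flow: 13
Minimum cut: (2,3)
Partition: S = [0, 1, 2], T = [3, 4, 5, 6, 7, 8, 9]

Max-flow min-cut theorem verified: both equal 13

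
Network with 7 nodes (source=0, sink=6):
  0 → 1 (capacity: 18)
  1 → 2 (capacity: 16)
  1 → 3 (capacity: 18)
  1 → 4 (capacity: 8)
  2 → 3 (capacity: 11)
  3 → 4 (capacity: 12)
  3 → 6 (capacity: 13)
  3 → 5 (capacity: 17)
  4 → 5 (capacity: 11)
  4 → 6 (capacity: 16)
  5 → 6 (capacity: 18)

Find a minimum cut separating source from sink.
Min cut value = 18, edges: (0,1)

Min cut value: 18
Partition: S = [0], T = [1, 2, 3, 4, 5, 6]
Cut edges: (0,1)

By max-flow min-cut theorem, max flow = min cut = 18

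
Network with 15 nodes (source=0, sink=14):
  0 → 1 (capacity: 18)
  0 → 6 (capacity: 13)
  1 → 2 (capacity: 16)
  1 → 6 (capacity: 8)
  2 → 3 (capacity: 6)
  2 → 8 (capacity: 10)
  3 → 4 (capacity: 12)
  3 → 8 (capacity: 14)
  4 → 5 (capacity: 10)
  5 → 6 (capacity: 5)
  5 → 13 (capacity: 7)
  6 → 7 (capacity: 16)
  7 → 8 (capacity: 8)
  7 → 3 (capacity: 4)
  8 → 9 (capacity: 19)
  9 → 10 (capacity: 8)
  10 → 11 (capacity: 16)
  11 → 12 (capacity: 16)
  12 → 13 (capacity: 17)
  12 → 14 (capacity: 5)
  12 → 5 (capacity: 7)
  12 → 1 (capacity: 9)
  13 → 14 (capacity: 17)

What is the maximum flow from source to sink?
Maximum flow = 15

Max flow: 15

Flow assignment:
  0 → 1: 8/18
  0 → 6: 7/13
  1 → 2: 6/16
  1 → 6: 2/8
  2 → 3: 6/6
  3 → 4: 10/12
  4 → 5: 10/10
  5 → 6: 3/5
  5 → 13: 7/7
  6 → 7: 12/16
  7 → 8: 8/8
  7 → 3: 4/4
  8 → 9: 8/19
  9 → 10: 8/8
  10 → 11: 8/16
  11 → 12: 8/16
  12 → 13: 3/17
  12 → 14: 5/5
  13 → 14: 10/17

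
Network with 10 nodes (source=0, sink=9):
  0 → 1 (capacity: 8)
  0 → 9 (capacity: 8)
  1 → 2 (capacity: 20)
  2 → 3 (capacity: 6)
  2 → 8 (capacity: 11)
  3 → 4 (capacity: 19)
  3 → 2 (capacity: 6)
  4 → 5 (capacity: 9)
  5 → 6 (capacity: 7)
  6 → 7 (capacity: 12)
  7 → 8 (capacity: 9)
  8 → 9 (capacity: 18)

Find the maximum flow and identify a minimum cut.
Max flow = 16, Min cut edges: (0,1), (0,9)

Maximum flow: 16
Minimum cut: (0,1), (0,9)
Partition: S = [0], T = [1, 2, 3, 4, 5, 6, 7, 8, 9]

Max-flow min-cut theorem verified: both equal 16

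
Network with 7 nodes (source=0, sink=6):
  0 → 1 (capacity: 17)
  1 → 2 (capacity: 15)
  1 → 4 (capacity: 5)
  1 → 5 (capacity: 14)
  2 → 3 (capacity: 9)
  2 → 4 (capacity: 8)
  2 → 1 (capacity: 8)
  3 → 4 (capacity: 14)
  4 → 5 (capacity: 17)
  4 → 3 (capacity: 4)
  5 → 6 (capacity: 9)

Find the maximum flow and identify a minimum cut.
Max flow = 9, Min cut edges: (5,6)

Maximum flow: 9
Minimum cut: (5,6)
Partition: S = [0, 1, 2, 3, 4, 5], T = [6]

Max-flow min-cut theorem verified: both equal 9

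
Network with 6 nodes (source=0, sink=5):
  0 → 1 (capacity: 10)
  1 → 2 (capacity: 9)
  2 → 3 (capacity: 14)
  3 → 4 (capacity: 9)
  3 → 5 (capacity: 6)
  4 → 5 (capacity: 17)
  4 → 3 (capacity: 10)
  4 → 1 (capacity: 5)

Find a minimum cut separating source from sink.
Min cut value = 9, edges: (1,2)

Min cut value: 9
Partition: S = [0, 1], T = [2, 3, 4, 5]
Cut edges: (1,2)

By max-flow min-cut theorem, max flow = min cut = 9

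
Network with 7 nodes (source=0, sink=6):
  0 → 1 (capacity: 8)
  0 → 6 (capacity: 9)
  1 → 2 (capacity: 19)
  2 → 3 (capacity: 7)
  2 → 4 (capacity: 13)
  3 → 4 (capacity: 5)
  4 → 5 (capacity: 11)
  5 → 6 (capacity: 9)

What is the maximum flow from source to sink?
Maximum flow = 17

Max flow: 17

Flow assignment:
  0 → 1: 8/8
  0 → 6: 9/9
  1 → 2: 8/19
  2 → 4: 8/13
  4 → 5: 8/11
  5 → 6: 8/9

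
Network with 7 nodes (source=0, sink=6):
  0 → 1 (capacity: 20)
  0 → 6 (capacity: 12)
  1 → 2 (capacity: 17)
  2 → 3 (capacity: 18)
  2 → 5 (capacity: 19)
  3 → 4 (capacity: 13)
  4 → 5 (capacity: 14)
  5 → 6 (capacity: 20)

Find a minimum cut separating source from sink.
Min cut value = 29, edges: (0,6), (1,2)

Min cut value: 29
Partition: S = [0, 1], T = [2, 3, 4, 5, 6]
Cut edges: (0,6), (1,2)

By max-flow min-cut theorem, max flow = min cut = 29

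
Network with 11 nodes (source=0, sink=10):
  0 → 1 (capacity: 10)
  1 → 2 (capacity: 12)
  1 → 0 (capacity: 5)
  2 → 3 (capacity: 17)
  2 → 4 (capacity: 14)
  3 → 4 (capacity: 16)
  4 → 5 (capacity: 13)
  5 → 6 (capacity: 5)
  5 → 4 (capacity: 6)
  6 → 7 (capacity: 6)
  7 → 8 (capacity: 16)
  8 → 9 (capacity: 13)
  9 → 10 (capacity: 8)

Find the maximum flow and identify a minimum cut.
Max flow = 5, Min cut edges: (5,6)

Maximum flow: 5
Minimum cut: (5,6)
Partition: S = [0, 1, 2, 3, 4, 5], T = [6, 7, 8, 9, 10]

Max-flow min-cut theorem verified: both equal 5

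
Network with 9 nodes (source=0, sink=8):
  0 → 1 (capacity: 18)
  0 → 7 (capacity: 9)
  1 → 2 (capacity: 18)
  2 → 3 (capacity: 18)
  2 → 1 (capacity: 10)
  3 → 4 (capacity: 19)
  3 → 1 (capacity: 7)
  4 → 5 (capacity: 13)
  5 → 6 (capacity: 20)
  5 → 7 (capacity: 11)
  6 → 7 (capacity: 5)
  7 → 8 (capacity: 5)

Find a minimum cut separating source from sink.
Min cut value = 5, edges: (7,8)

Min cut value: 5
Partition: S = [0, 1, 2, 3, 4, 5, 6, 7], T = [8]
Cut edges: (7,8)

By max-flow min-cut theorem, max flow = min cut = 5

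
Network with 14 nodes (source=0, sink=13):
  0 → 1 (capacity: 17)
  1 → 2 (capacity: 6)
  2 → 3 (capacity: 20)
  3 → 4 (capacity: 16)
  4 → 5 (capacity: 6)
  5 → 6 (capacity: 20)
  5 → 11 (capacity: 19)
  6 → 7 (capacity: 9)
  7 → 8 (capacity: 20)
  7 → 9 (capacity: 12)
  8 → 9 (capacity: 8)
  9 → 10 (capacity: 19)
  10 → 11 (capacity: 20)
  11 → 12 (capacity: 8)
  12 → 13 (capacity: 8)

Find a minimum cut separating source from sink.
Min cut value = 6, edges: (4,5)

Min cut value: 6
Partition: S = [0, 1, 2, 3, 4], T = [5, 6, 7, 8, 9, 10, 11, 12, 13]
Cut edges: (4,5)

By max-flow min-cut theorem, max flow = min cut = 6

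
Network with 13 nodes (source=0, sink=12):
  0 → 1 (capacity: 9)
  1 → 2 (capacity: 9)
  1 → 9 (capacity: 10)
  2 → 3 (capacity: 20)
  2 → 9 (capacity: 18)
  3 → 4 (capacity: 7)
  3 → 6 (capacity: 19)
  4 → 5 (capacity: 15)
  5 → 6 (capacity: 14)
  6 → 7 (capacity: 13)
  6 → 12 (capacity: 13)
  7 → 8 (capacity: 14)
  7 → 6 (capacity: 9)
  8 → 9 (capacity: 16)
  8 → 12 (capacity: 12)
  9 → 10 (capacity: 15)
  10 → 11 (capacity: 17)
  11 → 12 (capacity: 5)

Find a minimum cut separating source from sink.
Min cut value = 9, edges: (0,1)

Min cut value: 9
Partition: S = [0], T = [1, 2, 3, 4, 5, 6, 7, 8, 9, 10, 11, 12]
Cut edges: (0,1)

By max-flow min-cut theorem, max flow = min cut = 9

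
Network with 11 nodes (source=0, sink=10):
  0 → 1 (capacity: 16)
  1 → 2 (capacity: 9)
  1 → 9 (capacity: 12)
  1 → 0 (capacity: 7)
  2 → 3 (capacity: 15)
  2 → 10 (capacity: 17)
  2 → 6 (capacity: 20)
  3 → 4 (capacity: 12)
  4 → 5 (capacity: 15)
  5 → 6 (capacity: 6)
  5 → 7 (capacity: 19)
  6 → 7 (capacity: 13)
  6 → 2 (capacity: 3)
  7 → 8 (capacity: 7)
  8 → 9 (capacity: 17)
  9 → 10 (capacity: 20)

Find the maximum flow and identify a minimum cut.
Max flow = 16, Min cut edges: (0,1)

Maximum flow: 16
Minimum cut: (0,1)
Partition: S = [0], T = [1, 2, 3, 4, 5, 6, 7, 8, 9, 10]

Max-flow min-cut theorem verified: both equal 16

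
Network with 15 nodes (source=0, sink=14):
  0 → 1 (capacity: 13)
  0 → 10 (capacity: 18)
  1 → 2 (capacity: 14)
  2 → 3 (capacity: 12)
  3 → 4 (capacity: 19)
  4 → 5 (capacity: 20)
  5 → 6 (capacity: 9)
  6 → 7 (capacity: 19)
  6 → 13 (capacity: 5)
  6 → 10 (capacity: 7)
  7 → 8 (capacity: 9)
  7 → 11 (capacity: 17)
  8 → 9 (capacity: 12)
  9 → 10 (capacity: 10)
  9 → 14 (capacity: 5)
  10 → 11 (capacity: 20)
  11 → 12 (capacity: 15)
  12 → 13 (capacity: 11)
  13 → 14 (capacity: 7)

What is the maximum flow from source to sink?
Maximum flow = 12

Max flow: 12

Flow assignment:
  0 → 1: 9/13
  0 → 10: 3/18
  1 → 2: 9/14
  2 → 3: 9/12
  3 → 4: 9/19
  4 → 5: 9/20
  5 → 6: 9/9
  6 → 7: 9/19
  7 → 8: 9/9
  8 → 9: 9/12
  9 → 10: 4/10
  9 → 14: 5/5
  10 → 11: 7/20
  11 → 12: 7/15
  12 → 13: 7/11
  13 → 14: 7/7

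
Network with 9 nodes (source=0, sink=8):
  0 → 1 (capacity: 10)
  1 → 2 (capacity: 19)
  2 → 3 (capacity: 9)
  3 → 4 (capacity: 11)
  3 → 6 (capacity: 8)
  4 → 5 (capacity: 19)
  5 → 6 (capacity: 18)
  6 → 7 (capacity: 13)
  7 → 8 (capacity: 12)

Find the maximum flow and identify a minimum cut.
Max flow = 9, Min cut edges: (2,3)

Maximum flow: 9
Minimum cut: (2,3)
Partition: S = [0, 1, 2], T = [3, 4, 5, 6, 7, 8]

Max-flow min-cut theorem verified: both equal 9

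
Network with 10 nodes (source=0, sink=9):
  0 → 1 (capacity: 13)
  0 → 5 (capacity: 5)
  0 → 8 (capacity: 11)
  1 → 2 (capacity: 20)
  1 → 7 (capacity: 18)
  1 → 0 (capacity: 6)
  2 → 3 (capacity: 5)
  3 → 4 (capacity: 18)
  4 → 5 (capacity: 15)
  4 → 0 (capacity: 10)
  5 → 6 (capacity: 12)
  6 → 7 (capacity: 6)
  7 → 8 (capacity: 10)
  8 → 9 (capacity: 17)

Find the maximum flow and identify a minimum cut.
Max flow = 17, Min cut edges: (8,9)

Maximum flow: 17
Minimum cut: (8,9)
Partition: S = [0, 1, 2, 3, 4, 5, 6, 7, 8], T = [9]

Max-flow min-cut theorem verified: both equal 17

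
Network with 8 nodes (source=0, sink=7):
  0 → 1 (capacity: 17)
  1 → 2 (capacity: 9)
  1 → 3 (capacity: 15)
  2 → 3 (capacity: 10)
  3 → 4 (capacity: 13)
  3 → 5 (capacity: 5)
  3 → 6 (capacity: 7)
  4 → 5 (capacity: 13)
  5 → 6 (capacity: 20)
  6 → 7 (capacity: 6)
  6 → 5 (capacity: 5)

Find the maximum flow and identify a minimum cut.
Max flow = 6, Min cut edges: (6,7)

Maximum flow: 6
Minimum cut: (6,7)
Partition: S = [0, 1, 2, 3, 4, 5, 6], T = [7]

Max-flow min-cut theorem verified: both equal 6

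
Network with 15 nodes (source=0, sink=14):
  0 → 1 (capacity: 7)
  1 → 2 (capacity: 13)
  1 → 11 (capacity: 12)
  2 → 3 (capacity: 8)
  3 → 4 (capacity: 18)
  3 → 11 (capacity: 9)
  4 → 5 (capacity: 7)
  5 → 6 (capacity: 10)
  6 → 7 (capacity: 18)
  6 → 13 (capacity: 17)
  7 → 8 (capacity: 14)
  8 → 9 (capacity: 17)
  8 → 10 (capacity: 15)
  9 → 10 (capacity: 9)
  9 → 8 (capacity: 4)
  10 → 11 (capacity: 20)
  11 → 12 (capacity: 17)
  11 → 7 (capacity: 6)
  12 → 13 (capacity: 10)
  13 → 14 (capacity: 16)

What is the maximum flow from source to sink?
Maximum flow = 7

Max flow: 7

Flow assignment:
  0 → 1: 7/7
  1 → 11: 7/12
  11 → 12: 7/17
  12 → 13: 7/10
  13 → 14: 7/16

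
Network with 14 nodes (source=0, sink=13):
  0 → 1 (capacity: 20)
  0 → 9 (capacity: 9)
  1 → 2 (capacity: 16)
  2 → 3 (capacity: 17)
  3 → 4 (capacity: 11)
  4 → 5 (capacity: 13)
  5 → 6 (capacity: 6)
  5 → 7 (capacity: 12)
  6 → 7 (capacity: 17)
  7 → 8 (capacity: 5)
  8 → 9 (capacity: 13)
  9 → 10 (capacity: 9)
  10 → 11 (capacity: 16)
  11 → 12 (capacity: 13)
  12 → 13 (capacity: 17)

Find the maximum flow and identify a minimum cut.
Max flow = 9, Min cut edges: (9,10)

Maximum flow: 9
Minimum cut: (9,10)
Partition: S = [0, 1, 2, 3, 4, 5, 6, 7, 8, 9], T = [10, 11, 12, 13]

Max-flow min-cut theorem verified: both equal 9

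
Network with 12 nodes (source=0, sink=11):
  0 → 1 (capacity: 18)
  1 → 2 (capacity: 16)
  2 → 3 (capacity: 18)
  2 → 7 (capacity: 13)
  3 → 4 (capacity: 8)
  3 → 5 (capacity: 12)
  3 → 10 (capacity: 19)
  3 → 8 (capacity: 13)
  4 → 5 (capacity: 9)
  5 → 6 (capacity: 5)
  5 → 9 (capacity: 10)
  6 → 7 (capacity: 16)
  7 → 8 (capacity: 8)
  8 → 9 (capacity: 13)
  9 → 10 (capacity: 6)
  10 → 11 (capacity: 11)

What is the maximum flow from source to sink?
Maximum flow = 11

Max flow: 11

Flow assignment:
  0 → 1: 11/18
  1 → 2: 11/16
  2 → 3: 11/18
  3 → 10: 11/19
  10 → 11: 11/11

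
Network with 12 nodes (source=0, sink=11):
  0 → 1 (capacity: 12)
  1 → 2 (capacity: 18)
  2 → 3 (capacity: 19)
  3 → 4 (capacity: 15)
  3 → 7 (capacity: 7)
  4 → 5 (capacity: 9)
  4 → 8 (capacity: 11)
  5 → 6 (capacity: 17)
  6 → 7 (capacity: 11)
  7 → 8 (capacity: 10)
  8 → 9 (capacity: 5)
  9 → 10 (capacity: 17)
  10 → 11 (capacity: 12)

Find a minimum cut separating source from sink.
Min cut value = 5, edges: (8,9)

Min cut value: 5
Partition: S = [0, 1, 2, 3, 4, 5, 6, 7, 8], T = [9, 10, 11]
Cut edges: (8,9)

By max-flow min-cut theorem, max flow = min cut = 5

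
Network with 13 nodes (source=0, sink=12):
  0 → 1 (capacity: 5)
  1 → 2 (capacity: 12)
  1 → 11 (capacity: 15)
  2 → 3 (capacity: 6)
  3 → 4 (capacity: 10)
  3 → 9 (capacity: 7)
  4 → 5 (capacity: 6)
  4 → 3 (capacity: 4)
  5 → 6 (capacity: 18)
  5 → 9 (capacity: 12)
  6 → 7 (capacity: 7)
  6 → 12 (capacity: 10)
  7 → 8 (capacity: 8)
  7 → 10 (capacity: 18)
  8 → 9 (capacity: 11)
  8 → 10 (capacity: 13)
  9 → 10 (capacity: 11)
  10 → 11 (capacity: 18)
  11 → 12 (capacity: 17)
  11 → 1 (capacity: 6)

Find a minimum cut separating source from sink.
Min cut value = 5, edges: (0,1)

Min cut value: 5
Partition: S = [0], T = [1, 2, 3, 4, 5, 6, 7, 8, 9, 10, 11, 12]
Cut edges: (0,1)

By max-flow min-cut theorem, max flow = min cut = 5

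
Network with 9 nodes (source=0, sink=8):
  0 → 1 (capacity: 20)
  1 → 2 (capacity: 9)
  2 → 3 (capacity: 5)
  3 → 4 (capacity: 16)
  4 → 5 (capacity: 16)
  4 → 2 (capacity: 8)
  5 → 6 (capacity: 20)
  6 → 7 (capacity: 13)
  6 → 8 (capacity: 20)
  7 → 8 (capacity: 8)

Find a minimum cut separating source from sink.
Min cut value = 5, edges: (2,3)

Min cut value: 5
Partition: S = [0, 1, 2], T = [3, 4, 5, 6, 7, 8]
Cut edges: (2,3)

By max-flow min-cut theorem, max flow = min cut = 5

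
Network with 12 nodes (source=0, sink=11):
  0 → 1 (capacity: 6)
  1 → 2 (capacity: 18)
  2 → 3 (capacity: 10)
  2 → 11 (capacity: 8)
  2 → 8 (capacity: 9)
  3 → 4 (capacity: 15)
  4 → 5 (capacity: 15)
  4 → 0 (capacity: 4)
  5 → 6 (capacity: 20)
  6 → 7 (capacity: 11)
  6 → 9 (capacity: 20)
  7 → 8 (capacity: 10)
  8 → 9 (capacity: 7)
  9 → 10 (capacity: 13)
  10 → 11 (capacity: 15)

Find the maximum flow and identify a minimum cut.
Max flow = 6, Min cut edges: (0,1)

Maximum flow: 6
Minimum cut: (0,1)
Partition: S = [0], T = [1, 2, 3, 4, 5, 6, 7, 8, 9, 10, 11]

Max-flow min-cut theorem verified: both equal 6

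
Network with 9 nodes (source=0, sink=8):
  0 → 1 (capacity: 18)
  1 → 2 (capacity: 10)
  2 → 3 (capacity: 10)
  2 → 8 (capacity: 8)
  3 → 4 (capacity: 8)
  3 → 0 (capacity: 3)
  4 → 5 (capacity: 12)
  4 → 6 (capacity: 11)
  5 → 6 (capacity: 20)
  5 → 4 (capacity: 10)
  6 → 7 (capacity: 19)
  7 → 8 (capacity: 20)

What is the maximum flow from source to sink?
Maximum flow = 10

Max flow: 10

Flow assignment:
  0 → 1: 10/18
  1 → 2: 10/10
  2 → 3: 2/10
  2 → 8: 8/8
  3 → 4: 2/8
  4 → 6: 2/11
  6 → 7: 2/19
  7 → 8: 2/20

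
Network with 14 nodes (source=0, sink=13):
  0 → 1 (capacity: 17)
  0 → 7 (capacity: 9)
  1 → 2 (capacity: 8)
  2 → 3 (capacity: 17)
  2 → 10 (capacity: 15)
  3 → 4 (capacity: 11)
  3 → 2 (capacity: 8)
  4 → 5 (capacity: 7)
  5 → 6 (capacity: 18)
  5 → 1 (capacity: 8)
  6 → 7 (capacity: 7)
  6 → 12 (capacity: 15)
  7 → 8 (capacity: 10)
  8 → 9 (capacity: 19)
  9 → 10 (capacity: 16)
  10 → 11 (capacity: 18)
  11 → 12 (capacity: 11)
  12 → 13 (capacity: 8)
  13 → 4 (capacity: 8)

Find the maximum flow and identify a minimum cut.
Max flow = 8, Min cut edges: (12,13)

Maximum flow: 8
Minimum cut: (12,13)
Partition: S = [0, 1, 2, 3, 4, 5, 6, 7, 8, 9, 10, 11, 12], T = [13]

Max-flow min-cut theorem verified: both equal 8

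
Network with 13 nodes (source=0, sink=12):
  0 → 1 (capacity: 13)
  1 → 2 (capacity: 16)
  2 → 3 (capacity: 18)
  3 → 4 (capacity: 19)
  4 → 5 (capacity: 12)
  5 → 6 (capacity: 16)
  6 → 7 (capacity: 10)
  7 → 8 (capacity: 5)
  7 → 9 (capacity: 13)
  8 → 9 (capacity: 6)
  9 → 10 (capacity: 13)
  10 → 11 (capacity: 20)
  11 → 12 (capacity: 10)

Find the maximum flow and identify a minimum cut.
Max flow = 10, Min cut edges: (11,12)

Maximum flow: 10
Minimum cut: (11,12)
Partition: S = [0, 1, 2, 3, 4, 5, 6, 7, 8, 9, 10, 11], T = [12]

Max-flow min-cut theorem verified: both equal 10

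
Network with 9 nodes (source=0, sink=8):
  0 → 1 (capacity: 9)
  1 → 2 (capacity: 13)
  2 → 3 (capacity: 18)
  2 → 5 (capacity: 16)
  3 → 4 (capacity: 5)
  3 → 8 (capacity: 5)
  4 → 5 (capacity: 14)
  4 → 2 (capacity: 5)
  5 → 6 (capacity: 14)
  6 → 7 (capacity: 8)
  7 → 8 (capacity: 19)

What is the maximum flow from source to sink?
Maximum flow = 9

Max flow: 9

Flow assignment:
  0 → 1: 9/9
  1 → 2: 9/13
  2 → 3: 9/18
  3 → 4: 4/5
  3 → 8: 5/5
  4 → 5: 4/14
  5 → 6: 4/14
  6 → 7: 4/8
  7 → 8: 4/19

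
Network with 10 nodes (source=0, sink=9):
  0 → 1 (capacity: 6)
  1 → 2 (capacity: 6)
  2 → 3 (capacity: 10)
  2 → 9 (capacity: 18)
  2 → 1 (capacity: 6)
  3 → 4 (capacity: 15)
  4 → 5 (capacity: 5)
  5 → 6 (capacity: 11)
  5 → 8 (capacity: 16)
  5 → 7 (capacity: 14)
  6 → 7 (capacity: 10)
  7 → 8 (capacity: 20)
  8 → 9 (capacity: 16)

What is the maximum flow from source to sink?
Maximum flow = 6

Max flow: 6

Flow assignment:
  0 → 1: 6/6
  1 → 2: 6/6
  2 → 9: 6/18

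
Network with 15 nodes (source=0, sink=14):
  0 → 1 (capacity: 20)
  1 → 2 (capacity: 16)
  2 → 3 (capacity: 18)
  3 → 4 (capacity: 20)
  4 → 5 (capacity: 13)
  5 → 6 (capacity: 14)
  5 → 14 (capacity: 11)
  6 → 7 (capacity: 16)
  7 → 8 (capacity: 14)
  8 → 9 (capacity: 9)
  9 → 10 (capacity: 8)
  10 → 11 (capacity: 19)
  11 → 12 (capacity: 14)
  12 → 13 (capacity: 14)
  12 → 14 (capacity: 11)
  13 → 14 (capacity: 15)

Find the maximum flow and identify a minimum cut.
Max flow = 13, Min cut edges: (4,5)

Maximum flow: 13
Minimum cut: (4,5)
Partition: S = [0, 1, 2, 3, 4], T = [5, 6, 7, 8, 9, 10, 11, 12, 13, 14]

Max-flow min-cut theorem verified: both equal 13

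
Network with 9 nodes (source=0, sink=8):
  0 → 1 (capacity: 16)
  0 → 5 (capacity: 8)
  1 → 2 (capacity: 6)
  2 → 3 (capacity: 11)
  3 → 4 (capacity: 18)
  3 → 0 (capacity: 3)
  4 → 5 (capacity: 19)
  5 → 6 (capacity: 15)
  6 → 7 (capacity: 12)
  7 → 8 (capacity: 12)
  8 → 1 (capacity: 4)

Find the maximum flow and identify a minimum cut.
Max flow = 12, Min cut edges: (7,8)

Maximum flow: 12
Minimum cut: (7,8)
Partition: S = [0, 1, 2, 3, 4, 5, 6, 7], T = [8]

Max-flow min-cut theorem verified: both equal 12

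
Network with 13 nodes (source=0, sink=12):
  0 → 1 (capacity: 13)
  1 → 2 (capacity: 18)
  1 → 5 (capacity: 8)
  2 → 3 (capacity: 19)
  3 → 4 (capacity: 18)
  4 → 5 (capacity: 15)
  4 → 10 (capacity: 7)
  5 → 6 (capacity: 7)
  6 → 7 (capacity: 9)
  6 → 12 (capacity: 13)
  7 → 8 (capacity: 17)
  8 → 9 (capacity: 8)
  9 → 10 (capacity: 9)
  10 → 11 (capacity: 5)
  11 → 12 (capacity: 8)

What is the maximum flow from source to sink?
Maximum flow = 12

Max flow: 12

Flow assignment:
  0 → 1: 12/13
  1 → 2: 6/18
  1 → 5: 6/8
  2 → 3: 6/19
  3 → 4: 6/18
  4 → 5: 1/15
  4 → 10: 5/7
  5 → 6: 7/7
  6 → 12: 7/13
  10 → 11: 5/5
  11 → 12: 5/8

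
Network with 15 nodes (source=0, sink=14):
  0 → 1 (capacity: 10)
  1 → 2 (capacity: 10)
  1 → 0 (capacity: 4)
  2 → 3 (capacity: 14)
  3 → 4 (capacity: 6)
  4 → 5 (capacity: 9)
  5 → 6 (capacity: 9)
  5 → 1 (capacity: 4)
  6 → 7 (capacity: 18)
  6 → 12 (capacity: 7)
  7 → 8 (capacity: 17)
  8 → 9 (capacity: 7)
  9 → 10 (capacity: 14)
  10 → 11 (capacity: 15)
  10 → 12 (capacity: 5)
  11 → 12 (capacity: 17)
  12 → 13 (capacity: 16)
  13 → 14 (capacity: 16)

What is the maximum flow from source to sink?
Maximum flow = 6

Max flow: 6

Flow assignment:
  0 → 1: 6/10
  1 → 2: 6/10
  2 → 3: 6/14
  3 → 4: 6/6
  4 → 5: 6/9
  5 → 6: 6/9
  6 → 12: 6/7
  12 → 13: 6/16
  13 → 14: 6/16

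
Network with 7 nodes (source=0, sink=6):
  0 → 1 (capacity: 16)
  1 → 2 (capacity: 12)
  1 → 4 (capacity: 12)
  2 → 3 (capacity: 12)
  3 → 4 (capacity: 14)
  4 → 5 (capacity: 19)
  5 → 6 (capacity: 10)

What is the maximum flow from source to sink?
Maximum flow = 10

Max flow: 10

Flow assignment:
  0 → 1: 10/16
  1 → 2: 4/12
  1 → 4: 6/12
  2 → 3: 4/12
  3 → 4: 4/14
  4 → 5: 10/19
  5 → 6: 10/10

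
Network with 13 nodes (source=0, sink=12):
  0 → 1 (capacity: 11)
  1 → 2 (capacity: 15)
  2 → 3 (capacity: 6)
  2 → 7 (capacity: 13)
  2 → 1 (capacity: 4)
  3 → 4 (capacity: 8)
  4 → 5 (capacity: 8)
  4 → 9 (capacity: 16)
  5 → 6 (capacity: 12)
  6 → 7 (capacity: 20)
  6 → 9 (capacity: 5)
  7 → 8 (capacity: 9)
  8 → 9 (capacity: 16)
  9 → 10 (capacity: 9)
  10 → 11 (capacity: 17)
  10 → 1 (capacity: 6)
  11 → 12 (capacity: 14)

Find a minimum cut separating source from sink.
Min cut value = 9, edges: (9,10)

Min cut value: 9
Partition: S = [0, 1, 2, 3, 4, 5, 6, 7, 8, 9], T = [10, 11, 12]
Cut edges: (9,10)

By max-flow min-cut theorem, max flow = min cut = 9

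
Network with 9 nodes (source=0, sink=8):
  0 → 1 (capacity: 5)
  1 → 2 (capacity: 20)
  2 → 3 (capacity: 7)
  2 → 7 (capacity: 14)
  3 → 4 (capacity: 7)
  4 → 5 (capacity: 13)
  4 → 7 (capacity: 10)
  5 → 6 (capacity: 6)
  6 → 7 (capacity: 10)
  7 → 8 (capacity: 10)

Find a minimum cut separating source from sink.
Min cut value = 5, edges: (0,1)

Min cut value: 5
Partition: S = [0], T = [1, 2, 3, 4, 5, 6, 7, 8]
Cut edges: (0,1)

By max-flow min-cut theorem, max flow = min cut = 5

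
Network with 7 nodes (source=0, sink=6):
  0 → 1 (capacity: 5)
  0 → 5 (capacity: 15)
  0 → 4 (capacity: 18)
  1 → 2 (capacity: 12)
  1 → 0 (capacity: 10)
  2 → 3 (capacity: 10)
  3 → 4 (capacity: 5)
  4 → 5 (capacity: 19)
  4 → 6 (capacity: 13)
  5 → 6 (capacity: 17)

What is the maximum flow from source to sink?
Maximum flow = 30

Max flow: 30

Flow assignment:
  0 → 1: 5/5
  0 → 5: 15/15
  0 → 4: 10/18
  1 → 2: 5/12
  2 → 3: 5/10
  3 → 4: 5/5
  4 → 5: 2/19
  4 → 6: 13/13
  5 → 6: 17/17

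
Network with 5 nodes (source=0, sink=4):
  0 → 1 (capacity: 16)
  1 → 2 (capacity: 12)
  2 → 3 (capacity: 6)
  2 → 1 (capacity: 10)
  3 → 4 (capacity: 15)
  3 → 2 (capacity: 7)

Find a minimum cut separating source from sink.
Min cut value = 6, edges: (2,3)

Min cut value: 6
Partition: S = [0, 1, 2], T = [3, 4]
Cut edges: (2,3)

By max-flow min-cut theorem, max flow = min cut = 6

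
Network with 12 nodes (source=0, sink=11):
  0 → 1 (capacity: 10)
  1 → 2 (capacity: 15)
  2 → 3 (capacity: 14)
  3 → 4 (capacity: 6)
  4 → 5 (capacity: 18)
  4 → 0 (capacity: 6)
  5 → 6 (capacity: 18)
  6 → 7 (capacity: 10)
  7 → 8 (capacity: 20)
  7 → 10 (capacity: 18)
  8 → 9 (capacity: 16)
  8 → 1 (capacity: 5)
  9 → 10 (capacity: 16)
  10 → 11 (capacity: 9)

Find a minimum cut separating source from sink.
Min cut value = 6, edges: (3,4)

Min cut value: 6
Partition: S = [0, 1, 2, 3], T = [4, 5, 6, 7, 8, 9, 10, 11]
Cut edges: (3,4)

By max-flow min-cut theorem, max flow = min cut = 6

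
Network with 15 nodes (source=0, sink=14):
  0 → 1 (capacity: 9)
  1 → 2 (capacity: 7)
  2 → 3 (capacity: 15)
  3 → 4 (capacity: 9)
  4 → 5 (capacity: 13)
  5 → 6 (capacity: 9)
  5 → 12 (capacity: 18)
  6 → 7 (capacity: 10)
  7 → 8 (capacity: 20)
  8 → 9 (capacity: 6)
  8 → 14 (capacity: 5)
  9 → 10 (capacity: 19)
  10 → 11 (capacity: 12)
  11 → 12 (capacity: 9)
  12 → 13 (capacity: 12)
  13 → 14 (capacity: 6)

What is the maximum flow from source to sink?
Maximum flow = 7

Max flow: 7

Flow assignment:
  0 → 1: 7/9
  1 → 2: 7/7
  2 → 3: 7/15
  3 → 4: 7/9
  4 → 5: 7/13
  5 → 6: 1/9
  5 → 12: 6/18
  6 → 7: 1/10
  7 → 8: 1/20
  8 → 14: 1/5
  12 → 13: 6/12
  13 → 14: 6/6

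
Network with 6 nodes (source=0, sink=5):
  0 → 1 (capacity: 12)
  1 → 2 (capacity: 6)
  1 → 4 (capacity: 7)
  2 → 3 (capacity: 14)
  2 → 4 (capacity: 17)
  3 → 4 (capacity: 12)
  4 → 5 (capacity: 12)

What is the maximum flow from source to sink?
Maximum flow = 12

Max flow: 12

Flow assignment:
  0 → 1: 12/12
  1 → 2: 5/6
  1 → 4: 7/7
  2 → 4: 5/17
  4 → 5: 12/12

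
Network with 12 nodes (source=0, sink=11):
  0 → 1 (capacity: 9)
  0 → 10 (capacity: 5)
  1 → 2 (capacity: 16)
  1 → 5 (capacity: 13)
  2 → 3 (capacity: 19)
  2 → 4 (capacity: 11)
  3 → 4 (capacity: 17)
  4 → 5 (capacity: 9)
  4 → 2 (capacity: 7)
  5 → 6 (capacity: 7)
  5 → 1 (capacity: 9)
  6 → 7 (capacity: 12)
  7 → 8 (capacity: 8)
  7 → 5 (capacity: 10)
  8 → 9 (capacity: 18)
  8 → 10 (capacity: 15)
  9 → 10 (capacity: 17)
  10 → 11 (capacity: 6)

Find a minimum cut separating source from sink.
Min cut value = 6, edges: (10,11)

Min cut value: 6
Partition: S = [0, 1, 2, 3, 4, 5, 6, 7, 8, 9, 10], T = [11]
Cut edges: (10,11)

By max-flow min-cut theorem, max flow = min cut = 6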